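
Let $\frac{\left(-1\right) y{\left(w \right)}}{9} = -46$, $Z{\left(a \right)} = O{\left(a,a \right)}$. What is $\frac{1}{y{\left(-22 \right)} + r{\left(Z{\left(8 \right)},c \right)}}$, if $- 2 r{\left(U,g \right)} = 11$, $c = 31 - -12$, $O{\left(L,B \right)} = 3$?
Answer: $\frac{2}{817} \approx 0.002448$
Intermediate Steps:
$Z{\left(a \right)} = 3$
$y{\left(w \right)} = 414$ ($y{\left(w \right)} = \left(-9\right) \left(-46\right) = 414$)
$c = 43$ ($c = 31 + 12 = 43$)
$r{\left(U,g \right)} = - \frac{11}{2}$ ($r{\left(U,g \right)} = \left(- \frac{1}{2}\right) 11 = - \frac{11}{2}$)
$\frac{1}{y{\left(-22 \right)} + r{\left(Z{\left(8 \right)},c \right)}} = \frac{1}{414 - \frac{11}{2}} = \frac{1}{\frac{817}{2}} = \frac{2}{817}$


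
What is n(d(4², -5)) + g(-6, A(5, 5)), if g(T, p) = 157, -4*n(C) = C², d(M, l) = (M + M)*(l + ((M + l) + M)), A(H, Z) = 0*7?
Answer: -123747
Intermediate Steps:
A(H, Z) = 0
d(M, l) = 2*M*(2*M + 2*l) (d(M, l) = (2*M)*(l + (l + 2*M)) = (2*M)*(2*M + 2*l) = 2*M*(2*M + 2*l))
n(C) = -C²/4
n(d(4², -5)) + g(-6, A(5, 5)) = -4096*(4² - 5)²/4 + 157 = -4096*(16 - 5)²/4 + 157 = -(4*16*11)²/4 + 157 = -¼*704² + 157 = -¼*495616 + 157 = -123904 + 157 = -123747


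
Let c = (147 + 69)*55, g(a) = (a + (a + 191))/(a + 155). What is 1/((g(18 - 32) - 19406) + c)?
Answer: -141/1061003 ≈ -0.00013289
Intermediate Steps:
g(a) = (191 + 2*a)/(155 + a) (g(a) = (a + (191 + a))/(155 + a) = (191 + 2*a)/(155 + a))
c = 11880 (c = 216*55 = 11880)
1/((g(18 - 32) - 19406) + c) = 1/(((191 + 2*(18 - 32))/(155 + (18 - 32)) - 19406) + 11880) = 1/(((191 + 2*(-14))/(155 - 14) - 19406) + 11880) = 1/(((191 - 28)/141 - 19406) + 11880) = 1/(((1/141)*163 - 19406) + 11880) = 1/((163/141 - 19406) + 11880) = 1/(-2736083/141 + 11880) = 1/(-1061003/141) = -141/1061003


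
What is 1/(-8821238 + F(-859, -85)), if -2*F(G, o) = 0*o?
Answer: -1/8821238 ≈ -1.1336e-7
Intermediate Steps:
F(G, o) = 0 (F(G, o) = -0*o = -½*0 = 0)
1/(-8821238 + F(-859, -85)) = 1/(-8821238 + 0) = 1/(-8821238) = -1/8821238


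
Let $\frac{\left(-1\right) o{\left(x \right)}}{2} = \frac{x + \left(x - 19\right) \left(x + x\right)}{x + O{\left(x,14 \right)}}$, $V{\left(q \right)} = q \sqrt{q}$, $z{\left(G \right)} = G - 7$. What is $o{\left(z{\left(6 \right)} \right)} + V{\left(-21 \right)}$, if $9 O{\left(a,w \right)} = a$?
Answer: $\frac{351}{5} - 21 i \sqrt{21} \approx 70.2 - 96.234 i$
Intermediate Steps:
$z{\left(G \right)} = -7 + G$
$O{\left(a,w \right)} = \frac{a}{9}$
$V{\left(q \right)} = q^{\frac{3}{2}}$
$o{\left(x \right)} = - \frac{9 \left(x + 2 x \left(-19 + x\right)\right)}{5 x}$ ($o{\left(x \right)} = - 2 \frac{x + \left(x - 19\right) \left(x + x\right)}{x + \frac{x}{9}} = - 2 \frac{x + \left(-19 + x\right) 2 x}{\frac{10}{9} x} = - 2 \left(x + 2 x \left(-19 + x\right)\right) \frac{9}{10 x} = - 2 \frac{9 \left(x + 2 x \left(-19 + x\right)\right)}{10 x} = - \frac{9 \left(x + 2 x \left(-19 + x\right)\right)}{5 x}$)
$o{\left(z{\left(6 \right)} \right)} + V{\left(-21 \right)} = \left(\frac{333}{5} - \frac{18 \left(-7 + 6\right)}{5}\right) + \left(-21\right)^{\frac{3}{2}} = \left(\frac{333}{5} - - \frac{18}{5}\right) - 21 i \sqrt{21} = \left(\frac{333}{5} + \frac{18}{5}\right) - 21 i \sqrt{21} = \frac{351}{5} - 21 i \sqrt{21}$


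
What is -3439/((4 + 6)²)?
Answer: -3439/100 ≈ -34.390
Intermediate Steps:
-3439/((4 + 6)²) = -3439/(10²) = -3439/100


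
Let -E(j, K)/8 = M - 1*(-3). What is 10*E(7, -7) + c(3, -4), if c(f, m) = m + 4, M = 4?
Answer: -560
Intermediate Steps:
E(j, K) = -56 (E(j, K) = -8*(4 - 1*(-3)) = -8*(4 + 3) = -8*7 = -56)
c(f, m) = 4 + m
10*E(7, -7) + c(3, -4) = 10*(-56) + (4 - 4) = -560 + 0 = -560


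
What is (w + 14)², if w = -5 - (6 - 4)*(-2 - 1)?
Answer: 225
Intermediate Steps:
w = 1 (w = -5 - 2*(-3) = -5 - 1*(-6) = -5 + 6 = 1)
(w + 14)² = (1 + 14)² = 15² = 225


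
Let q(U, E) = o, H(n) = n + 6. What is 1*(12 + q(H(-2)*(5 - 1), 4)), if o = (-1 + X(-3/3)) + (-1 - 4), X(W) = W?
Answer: 5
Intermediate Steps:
H(n) = 6 + n
o = -7 (o = (-1 - 3/3) + (-1 - 4) = (-1 - 3*1/3) - 5 = (-1 - 1) - 5 = -2 - 5 = -7)
q(U, E) = -7
1*(12 + q(H(-2)*(5 - 1), 4)) = 1*(12 - 7) = 1*5 = 5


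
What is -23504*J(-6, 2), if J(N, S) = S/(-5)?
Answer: 47008/5 ≈ 9401.6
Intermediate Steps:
J(N, S) = -S/5 (J(N, S) = S*(-⅕) = -S/5)
-23504*J(-6, 2) = -(-23504)*2/5 = -23504*(-⅖) = 47008/5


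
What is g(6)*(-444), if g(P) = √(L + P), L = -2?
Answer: -888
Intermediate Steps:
g(P) = √(-2 + P)
g(6)*(-444) = √(-2 + 6)*(-444) = √4*(-444) = 2*(-444) = -888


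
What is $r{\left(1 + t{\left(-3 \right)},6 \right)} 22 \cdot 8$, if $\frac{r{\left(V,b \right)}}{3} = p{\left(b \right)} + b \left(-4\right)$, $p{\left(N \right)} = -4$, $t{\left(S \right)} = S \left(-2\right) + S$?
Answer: $-14784$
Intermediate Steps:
$t{\left(S \right)} = - S$ ($t{\left(S \right)} = - 2 S + S = - S$)
$r{\left(V,b \right)} = -12 - 12 b$ ($r{\left(V,b \right)} = 3 \left(-4 + b \left(-4\right)\right) = 3 \left(-4 - 4 b\right) = -12 - 12 b$)
$r{\left(1 + t{\left(-3 \right)},6 \right)} 22 \cdot 8 = \left(-12 - 72\right) 22 \cdot 8 = \left(-84\right) 22 \cdot 8 = \left(-1848\right) 8 = -14784$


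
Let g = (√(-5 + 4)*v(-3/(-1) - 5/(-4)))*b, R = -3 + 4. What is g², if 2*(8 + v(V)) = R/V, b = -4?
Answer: -287296/289 ≈ -994.10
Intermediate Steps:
R = 1
v(V) = -8 + 1/(2*V) (v(V) = -8 + (1/V)/2 = -8 + 1/(2*V))
g = 536*I/17 (g = (√(-5 + 4)*(-8 + 1/(2*(-3/(-1) - 5/(-4)))))*(-4) = (√(-1)*(-8 + 1/(2*(-3*(-1) - 5*(-¼)))))*(-4) = (I*(-8 + 1/(2*(3 + 5/4))))*(-4) = (I*(-8 + 1/(2*(17/4))))*(-4) = (I*(-8 + (½)*(4/17)))*(-4) = (I*(-8 + 2/17))*(-4) = (I*(-134/17))*(-4) = -134*I/17*(-4) = 536*I/17 ≈ 31.529*I)
g² = (536*I/17)² = -287296/289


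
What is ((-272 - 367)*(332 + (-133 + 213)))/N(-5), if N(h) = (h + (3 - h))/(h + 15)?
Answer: -877560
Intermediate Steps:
N(h) = 3/(15 + h)
((-272 - 367)*(332 + (-133 + 213)))/N(-5) = ((-272 - 367)*(332 + (-133 + 213)))/((3/(15 - 5))) = (-639*(332 + 80))/((3/10)) = (-639*412)/((3*(1/10))) = -263268/3/10 = -263268*10/3 = -877560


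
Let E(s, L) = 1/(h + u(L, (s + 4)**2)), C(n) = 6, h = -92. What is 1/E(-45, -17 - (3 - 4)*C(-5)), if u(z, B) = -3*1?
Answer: -95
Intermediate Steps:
u(z, B) = -3
E(s, L) = -1/95 (E(s, L) = 1/(-92 - 3) = 1/(-95) = -1/95)
1/E(-45, -17 - (3 - 4)*C(-5)) = 1/(-1/95) = -95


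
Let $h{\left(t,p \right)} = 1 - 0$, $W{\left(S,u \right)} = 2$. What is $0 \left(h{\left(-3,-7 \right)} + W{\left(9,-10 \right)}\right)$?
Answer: $0$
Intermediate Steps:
$h{\left(t,p \right)} = 1$ ($h{\left(t,p \right)} = 1 + 0 = 1$)
$0 \left(h{\left(-3,-7 \right)} + W{\left(9,-10 \right)}\right) = 0 \left(1 + 2\right) = 0 \cdot 3 = 0$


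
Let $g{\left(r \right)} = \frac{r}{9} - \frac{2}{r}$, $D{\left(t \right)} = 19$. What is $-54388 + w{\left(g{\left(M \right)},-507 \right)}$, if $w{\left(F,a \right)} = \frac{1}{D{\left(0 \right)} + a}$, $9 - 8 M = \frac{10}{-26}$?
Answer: $- \frac{26541345}{488} \approx -54388.0$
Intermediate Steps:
$M = \frac{61}{52}$ ($M = \frac{9}{8} - \frac{10 \frac{1}{-26}}{8} = \frac{9}{8} - \frac{10 \left(- \frac{1}{26}\right)}{8} = \frac{9}{8} - - \frac{5}{104} = \frac{9}{8} + \frac{5}{104} = \frac{61}{52} \approx 1.1731$)
$g{\left(r \right)} = - \frac{2}{r} + \frac{r}{9}$ ($g{\left(r \right)} = r \frac{1}{9} - \frac{2}{r} = \frac{r}{9} - \frac{2}{r} = - \frac{2}{r} + \frac{r}{9}$)
$w{\left(F,a \right)} = \frac{1}{19 + a}$
$-54388 + w{\left(g{\left(M \right)},-507 \right)} = -54388 + \frac{1}{19 - 507} = -54388 + \frac{1}{-488} = -54388 - \frac{1}{488} = - \frac{26541345}{488}$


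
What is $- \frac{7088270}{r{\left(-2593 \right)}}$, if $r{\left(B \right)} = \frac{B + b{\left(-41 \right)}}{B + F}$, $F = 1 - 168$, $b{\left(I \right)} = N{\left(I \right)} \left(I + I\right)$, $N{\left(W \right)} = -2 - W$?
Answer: $- \frac{19563625200}{5791} \approx -3.3783 \cdot 10^{6}$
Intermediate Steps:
$b{\left(I \right)} = 2 I \left(-2 - I\right)$ ($b{\left(I \right)} = \left(-2 - I\right) \left(I + I\right) = \left(-2 - I\right) 2 I = 2 I \left(-2 - I\right)$)
$F = -167$ ($F = 1 - 168 = -167$)
$r{\left(B \right)} = \frac{-3198 + B}{-167 + B}$ ($r{\left(B \right)} = \frac{B - - 82 \left(2 - 41\right)}{B - 167} = \frac{B - \left(-82\right) \left(-39\right)}{-167 + B} = \frac{B - 3198}{-167 + B} = \frac{-3198 + B}{-167 + B}$)
$- \frac{7088270}{r{\left(-2593 \right)}} = - \frac{7088270}{\frac{1}{-167 - 2593} \left(-3198 - 2593\right)} = - \frac{7088270}{\frac{1}{-2760} \left(-5791\right)} = - \frac{7088270}{\left(- \frac{1}{2760}\right) \left(-5791\right)} = - \frac{7088270}{\frac{5791}{2760}} = \left(-7088270\right) \frac{2760}{5791} = - \frac{19563625200}{5791}$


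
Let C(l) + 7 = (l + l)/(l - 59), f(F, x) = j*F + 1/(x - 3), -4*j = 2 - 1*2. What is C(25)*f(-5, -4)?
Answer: 144/119 ≈ 1.2101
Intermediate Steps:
j = 0 (j = -(2 - 1*2)/4 = -(2 - 2)/4 = -1/4*0 = 0)
f(F, x) = 1/(-3 + x) (f(F, x) = 0*F + 1/(x - 3) = 0 + 1/(-3 + x) = 1/(-3 + x))
C(l) = -7 + 2*l/(-59 + l) (C(l) = -7 + (l + l)/(l - 59) = -7 + (2*l)/(-59 + l) = -7 + 2*l/(-59 + l))
C(25)*f(-5, -4) = ((413 - 5*25)/(-59 + 25))/(-3 - 4) = ((413 - 125)/(-34))/(-7) = -1/34*288*(-1/7) = -144/17*(-1/7) = 144/119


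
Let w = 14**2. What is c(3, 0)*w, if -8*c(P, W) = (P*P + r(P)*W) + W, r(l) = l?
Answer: -441/2 ≈ -220.50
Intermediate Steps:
w = 196
c(P, W) = -W/8 - P**2/8 - P*W/8 (c(P, W) = -((P*P + P*W) + W)/8 = -((P**2 + P*W) + W)/8 = -(W + P**2 + P*W)/8 = -W/8 - P**2/8 - P*W/8)
c(3, 0)*w = (-1/8*0 - 1/8*3**2 - 1/8*3*0)*196 = (0 - 1/8*9 + 0)*196 = (0 - 9/8 + 0)*196 = -9/8*196 = -441/2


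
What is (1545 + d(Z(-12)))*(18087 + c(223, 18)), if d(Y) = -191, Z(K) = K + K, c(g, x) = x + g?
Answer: 24816112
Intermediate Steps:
c(g, x) = g + x
Z(K) = 2*K
(1545 + d(Z(-12)))*(18087 + c(223, 18)) = (1545 - 191)*(18087 + (223 + 18)) = 1354*(18087 + 241) = 1354*18328 = 24816112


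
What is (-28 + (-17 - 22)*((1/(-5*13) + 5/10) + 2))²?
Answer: 1560001/100 ≈ 15600.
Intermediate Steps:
(-28 + (-17 - 22)*((1/(-5*13) + 5/10) + 2))² = (-28 - 39*((-⅕*1/13 + 5*(⅒)) + 2))² = (-28 - 39*((-1/65 + ½) + 2))² = (-28 - 39*(63/130 + 2))² = (-28 - 39*323/130)² = (-28 - 969/10)² = (-1249/10)² = 1560001/100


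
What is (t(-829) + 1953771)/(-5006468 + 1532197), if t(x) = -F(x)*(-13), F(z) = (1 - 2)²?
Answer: -1953784/3474271 ≈ -0.56236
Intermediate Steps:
F(z) = 1 (F(z) = (-1)² = 1)
t(x) = 13 (t(x) = -1*1*(-13) = -1*(-13) = 13)
(t(-829) + 1953771)/(-5006468 + 1532197) = (13 + 1953771)/(-5006468 + 1532197) = 1953784/(-3474271) = 1953784*(-1/3474271) = -1953784/3474271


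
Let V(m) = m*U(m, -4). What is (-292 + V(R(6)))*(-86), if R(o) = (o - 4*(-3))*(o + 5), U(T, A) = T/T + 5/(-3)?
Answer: 36464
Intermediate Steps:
U(T, A) = -⅔ (U(T, A) = 1 + 5*(-⅓) = 1 - 5/3 = -⅔)
R(o) = (5 + o)*(12 + o) (R(o) = (o + 12)*(5 + o) = (12 + o)*(5 + o) = (5 + o)*(12 + o))
V(m) = -2*m/3 (V(m) = m*(-⅔) = -2*m/3)
(-292 + V(R(6)))*(-86) = (-292 - 2*(60 + 6² + 17*6)/3)*(-86) = (-292 - 2*(60 + 36 + 102)/3)*(-86) = (-292 - ⅔*198)*(-86) = (-292 - 132)*(-86) = -424*(-86) = 36464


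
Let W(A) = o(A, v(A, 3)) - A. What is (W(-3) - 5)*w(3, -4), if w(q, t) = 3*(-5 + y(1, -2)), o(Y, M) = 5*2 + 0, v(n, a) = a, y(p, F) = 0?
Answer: -120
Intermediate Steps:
o(Y, M) = 10 (o(Y, M) = 10 + 0 = 10)
w(q, t) = -15 (w(q, t) = 3*(-5 + 0) = 3*(-5) = -15)
W(A) = 10 - A
(W(-3) - 5)*w(3, -4) = ((10 - 1*(-3)) - 5)*(-15) = ((10 + 3) - 5)*(-15) = (13 - 5)*(-15) = 8*(-15) = -120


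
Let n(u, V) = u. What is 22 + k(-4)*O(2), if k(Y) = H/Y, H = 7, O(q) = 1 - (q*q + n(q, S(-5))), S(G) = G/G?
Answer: 123/4 ≈ 30.750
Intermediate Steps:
S(G) = 1
O(q) = 1 - q - q² (O(q) = 1 - (q*q + q) = 1 - (q² + q) = 1 - (q + q²) = 1 + (-q - q²) = 1 - q - q²)
k(Y) = 7/Y
22 + k(-4)*O(2) = 22 + (7/(-4))*(1 - 1*2 - 1*2²) = 22 + (7*(-¼))*(1 - 2 - 1*4) = 22 - 7*(1 - 2 - 4)/4 = 22 - 7/4*(-5) = 22 + 35/4 = 123/4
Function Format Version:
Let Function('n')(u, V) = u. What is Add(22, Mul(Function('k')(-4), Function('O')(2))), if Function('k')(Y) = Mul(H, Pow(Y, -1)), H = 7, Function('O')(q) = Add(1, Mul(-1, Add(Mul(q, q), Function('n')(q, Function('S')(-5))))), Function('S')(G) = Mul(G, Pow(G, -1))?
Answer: Rational(123, 4) ≈ 30.750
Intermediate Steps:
Function('S')(G) = 1
Function('O')(q) = Add(1, Mul(-1, q), Mul(-1, Pow(q, 2))) (Function('O')(q) = Add(1, Mul(-1, Add(Mul(q, q), q))) = Add(1, Mul(-1, Add(Pow(q, 2), q))) = Add(1, Mul(-1, Add(q, Pow(q, 2)))) = Add(1, Add(Mul(-1, q), Mul(-1, Pow(q, 2)))) = Add(1, Mul(-1, q), Mul(-1, Pow(q, 2))))
Function('k')(Y) = Mul(7, Pow(Y, -1))
Add(22, Mul(Function('k')(-4), Function('O')(2))) = Add(22, Mul(Mul(7, Pow(-4, -1)), Add(1, Mul(-1, 2), Mul(-1, Pow(2, 2))))) = Add(22, Mul(Mul(7, Rational(-1, 4)), Add(1, -2, Mul(-1, 4)))) = Add(22, Mul(Rational(-7, 4), Add(1, -2, -4))) = Add(22, Mul(Rational(-7, 4), -5)) = Add(22, Rational(35, 4)) = Rational(123, 4)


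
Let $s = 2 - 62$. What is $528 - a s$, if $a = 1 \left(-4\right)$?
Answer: $288$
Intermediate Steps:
$a = -4$
$s = -60$ ($s = 2 - 62 = -60$)
$528 - a s = 528 - \left(-4\right) \left(-60\right) = 528 - 240 = 288$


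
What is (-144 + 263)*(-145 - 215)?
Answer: -42840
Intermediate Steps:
(-144 + 263)*(-145 - 215) = 119*(-360) = -42840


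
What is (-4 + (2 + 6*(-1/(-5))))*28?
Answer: -112/5 ≈ -22.400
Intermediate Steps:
(-4 + (2 + 6*(-1/(-5))))*28 = (-4 + (2 + 6*(-1*(-⅕))))*28 = (-4 + (2 + 6*(⅕)))*28 = (-4 + (2 + 6/5))*28 = (-4 + 16/5)*28 = -⅘*28 = -112/5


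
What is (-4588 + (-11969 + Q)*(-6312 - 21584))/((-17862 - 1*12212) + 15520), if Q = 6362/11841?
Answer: -1976663409262/86166957 ≈ -22940.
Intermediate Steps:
Q = 6362/11841 (Q = 6362*(1/11841) = 6362/11841 ≈ 0.53729)
(-4588 + (-11969 + Q)*(-6312 - 21584))/((-17862 - 1*12212) + 15520) = (-4588 + (-11969 + 6362/11841)*(-6312 - 21584))/((-17862 - 1*12212) + 15520) = (-4588 - 141718567/11841*(-27896))/((-17862 - 12212) + 15520) = (-4588 + 3953381145032/11841)/(-30074 + 15520) = (3953326818524/11841)/(-14554) = (3953326818524/11841)*(-1/14554) = -1976663409262/86166957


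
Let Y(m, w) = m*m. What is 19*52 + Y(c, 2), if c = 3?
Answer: 997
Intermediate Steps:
Y(m, w) = m**2
19*52 + Y(c, 2) = 19*52 + 3**2 = 988 + 9 = 997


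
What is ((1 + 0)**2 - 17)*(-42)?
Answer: 672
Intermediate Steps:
((1 + 0)**2 - 17)*(-42) = (1**2 - 17)*(-42) = (1 - 17)*(-42) = -16*(-42) = 672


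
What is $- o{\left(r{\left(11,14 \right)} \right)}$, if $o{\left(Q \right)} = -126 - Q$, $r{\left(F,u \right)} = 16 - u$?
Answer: $128$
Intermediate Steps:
$- o{\left(r{\left(11,14 \right)} \right)} = - (-126 - \left(16 - 14\right)) = - (-126 - 2) = \left(-1\right) \left(-128\right) = 128$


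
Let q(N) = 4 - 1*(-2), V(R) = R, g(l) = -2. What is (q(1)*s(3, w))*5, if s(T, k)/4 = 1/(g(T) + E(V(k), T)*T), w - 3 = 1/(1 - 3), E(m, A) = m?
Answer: 240/11 ≈ 21.818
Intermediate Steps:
q(N) = 6 (q(N) = 4 + 2 = 6)
w = 5/2 (w = 3 + 1/(1 - 3) = 3 + 1/(-2) = 3 - 1/2 = 5/2 ≈ 2.5000)
s(T, k) = 4/(-2 + T*k) (s(T, k) = 4/(-2 + k*T) = 4/(-2 + T*k))
(q(1)*s(3, w))*5 = (6*(4/(-2 + 3*(5/2))))*5 = (6*(4/(-2 + 15/2)))*5 = (6*(4/(11/2)))*5 = (6*(4*(2/11)))*5 = (6*(8/11))*5 = (48/11)*5 = 240/11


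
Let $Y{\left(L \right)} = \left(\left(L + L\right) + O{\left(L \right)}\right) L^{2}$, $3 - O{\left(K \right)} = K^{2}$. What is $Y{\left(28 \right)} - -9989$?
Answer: $-558411$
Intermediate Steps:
$O{\left(K \right)} = 3 - K^{2}$
$Y{\left(L \right)} = L^{2} \left(3 - L^{2} + 2 L\right)$ ($Y{\left(L \right)} = \left(\left(L + L\right) - \left(-3 + L^{2}\right)\right) L^{2} = \left(2 L - \left(-3 + L^{2}\right)\right) L^{2} = \left(3 - L^{2} + 2 L\right) L^{2} = L^{2} \left(3 - L^{2} + 2 L\right)$)
$Y{\left(28 \right)} - -9989 = 28^{2} \left(3 - 28^{2} + 2 \cdot 28\right) - -9989 = 784 \left(3 - 784 + 56\right) + \left(-7567 + 17556\right) = 784 \left(3 - 784 + 56\right) + 9989 = 784 \left(-725\right) + 9989 = -568400 + 9989 = -558411$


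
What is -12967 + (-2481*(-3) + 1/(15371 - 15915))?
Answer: -3005057/544 ≈ -5524.0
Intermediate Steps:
-12967 + (-2481*(-3) + 1/(15371 - 15915)) = -12967 + (7443 + 1/(-544)) = -12967 + (7443 - 1/544) = -12967 + 4048991/544 = -3005057/544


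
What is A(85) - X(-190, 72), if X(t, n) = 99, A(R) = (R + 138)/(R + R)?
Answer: -16607/170 ≈ -97.688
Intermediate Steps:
A(R) = (138 + R)/(2*R) (A(R) = (138 + R)/((2*R)) = (138 + R)*(1/(2*R)) = (138 + R)/(2*R))
A(85) - X(-190, 72) = (1/2)*(138 + 85)/85 - 1*99 = (1/2)*(1/85)*223 - 99 = 223/170 - 99 = -16607/170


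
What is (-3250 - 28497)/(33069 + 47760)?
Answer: -31747/80829 ≈ -0.39277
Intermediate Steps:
(-3250 - 28497)/(33069 + 47760) = -31747/80829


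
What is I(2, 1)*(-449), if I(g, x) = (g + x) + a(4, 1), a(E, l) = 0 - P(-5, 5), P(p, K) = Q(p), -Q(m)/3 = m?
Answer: 5388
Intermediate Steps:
Q(m) = -3*m
P(p, K) = -3*p
a(E, l) = -15 (a(E, l) = 0 - (-3)*(-5) = 0 - 1*15 = 0 - 15 = -15)
I(g, x) = -15 + g + x (I(g, x) = (g + x) - 15 = -15 + g + x)
I(2, 1)*(-449) = (-15 + 2 + 1)*(-449) = -12*(-449) = 5388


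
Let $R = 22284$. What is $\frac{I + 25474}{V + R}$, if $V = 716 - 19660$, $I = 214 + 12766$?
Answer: $\frac{19227}{1670} \approx 11.513$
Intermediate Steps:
$I = 12980$
$V = -18944$ ($V = 716 - 19660 = -18944$)
$\frac{I + 25474}{V + R} = \frac{12980 + 25474}{-18944 + 22284} = \frac{38454}{3340} = 38454 \cdot \frac{1}{3340} = \frac{19227}{1670}$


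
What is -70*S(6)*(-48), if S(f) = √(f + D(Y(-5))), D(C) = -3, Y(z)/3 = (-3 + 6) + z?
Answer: 3360*√3 ≈ 5819.7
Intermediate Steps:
Y(z) = 9 + 3*z (Y(z) = 3*((-3 + 6) + z) = 3*(3 + z) = 9 + 3*z)
S(f) = √(-3 + f) (S(f) = √(f - 3) = √(-3 + f))
-70*S(6)*(-48) = -70*√(-3 + 6)*(-48) = -70*√3*(-48) = 3360*√3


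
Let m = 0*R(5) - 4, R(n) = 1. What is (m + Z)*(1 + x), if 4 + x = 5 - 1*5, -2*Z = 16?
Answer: 36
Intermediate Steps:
Z = -8 (Z = -½*16 = -8)
x = -4 (x = -4 + (5 - 1*5) = -4 + (5 - 5) = -4 + 0 = -4)
m = -4 (m = 0*1 - 4 = 0 - 4 = -4)
(m + Z)*(1 + x) = (-4 - 8)*(1 - 4) = -12*(-3) = 36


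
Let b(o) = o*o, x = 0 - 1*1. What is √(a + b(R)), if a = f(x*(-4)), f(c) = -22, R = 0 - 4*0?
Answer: I*√22 ≈ 4.6904*I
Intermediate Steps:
x = -1 (x = 0 - 1 = -1)
R = 0 (R = 0 + 0 = 0)
b(o) = o²
a = -22
√(a + b(R)) = √(-22 + 0²) = √(-22 + 0) = √(-22) = I*√22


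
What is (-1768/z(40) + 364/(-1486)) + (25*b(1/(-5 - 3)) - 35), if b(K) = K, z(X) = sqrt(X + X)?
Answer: -228071/5944 - 442*sqrt(5)/5 ≈ -236.04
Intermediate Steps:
z(X) = sqrt(2)*sqrt(X) (z(X) = sqrt(2*X) = sqrt(2)*sqrt(X))
(-1768/z(40) + 364/(-1486)) + (25*b(1/(-5 - 3)) - 35) = (-1768*sqrt(5)/20 + 364/(-1486)) + (25/(-5 - 3) - 35) = (-1768*sqrt(5)/20 + 364*(-1/1486)) + (25/(-8) - 35) = (-1768*sqrt(5)/20 - 182/743) + (25*(-1/8) - 35) = (-442*sqrt(5)/5 - 182/743) + (-25/8 - 35) = (-442*sqrt(5)/5 - 182/743) - 305/8 = (-182/743 - 442*sqrt(5)/5) - 305/8 = -228071/5944 - 442*sqrt(5)/5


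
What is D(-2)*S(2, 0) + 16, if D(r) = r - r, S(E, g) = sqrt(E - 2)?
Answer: 16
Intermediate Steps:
S(E, g) = sqrt(-2 + E)
D(r) = 0
D(-2)*S(2, 0) + 16 = 0*sqrt(-2 + 2) + 16 = 0*sqrt(0) + 16 = 0*0 + 16 = 0 + 16 = 16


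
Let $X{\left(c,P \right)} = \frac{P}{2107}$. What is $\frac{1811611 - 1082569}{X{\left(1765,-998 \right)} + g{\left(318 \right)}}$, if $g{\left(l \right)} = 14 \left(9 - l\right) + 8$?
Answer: $- \frac{256015249}{1516504} \approx -168.82$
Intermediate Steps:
$X{\left(c,P \right)} = \frac{P}{2107}$ ($X{\left(c,P \right)} = P \frac{1}{2107} = \frac{P}{2107}$)
$g{\left(l \right)} = 134 - 14 l$ ($g{\left(l \right)} = \left(126 - 14 l\right) + 8 = 134 - 14 l$)
$\frac{1811611 - 1082569}{X{\left(1765,-998 \right)} + g{\left(318 \right)}} = \frac{1811611 - 1082569}{\frac{1}{2107} \left(-998\right) + \left(134 - 4452\right)} = \frac{729042}{- \frac{998}{2107} + \left(134 - 4452\right)} = \frac{729042}{- \frac{998}{2107} - 4318} = \frac{729042}{- \frac{9099024}{2107}} = 729042 \left(- \frac{2107}{9099024}\right) = - \frac{256015249}{1516504}$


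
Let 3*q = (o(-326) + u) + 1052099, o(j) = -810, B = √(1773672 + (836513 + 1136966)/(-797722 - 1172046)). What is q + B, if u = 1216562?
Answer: 2267851/3 + √1720454648717144714/984884 ≈ 7.5728e+5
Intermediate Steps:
B = √1720454648717144714/984884 (B = √(1773672 + 1973479/(-1969768)) = √(1773672 + 1973479*(-1/1969768)) = √(1773672 - 1973479/1969768) = √(3493720374617/1969768) = √1720454648717144714/984884 ≈ 1331.8)
q = 2267851/3 (q = ((-810 + 1216562) + 1052099)/3 = (1215752 + 1052099)/3 = (⅓)*2267851 = 2267851/3 ≈ 7.5595e+5)
q + B = 2267851/3 + √1720454648717144714/984884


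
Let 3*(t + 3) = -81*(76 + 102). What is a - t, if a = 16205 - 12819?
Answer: 8195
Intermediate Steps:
a = 3386
t = -4809 (t = -3 + (-81*(76 + 102))/3 = -3 + (-81*178)/3 = -3 + (1/3)*(-14418) = -3 - 4806 = -4809)
a - t = 3386 - 1*(-4809) = 3386 + 4809 = 8195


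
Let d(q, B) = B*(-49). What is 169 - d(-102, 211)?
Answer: 10508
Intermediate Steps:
d(q, B) = -49*B
169 - d(-102, 211) = 169 - (-49)*211 = 169 - 1*(-10339) = 169 + 10339 = 10508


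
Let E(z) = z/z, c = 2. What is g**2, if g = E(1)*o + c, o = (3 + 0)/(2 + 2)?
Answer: 121/16 ≈ 7.5625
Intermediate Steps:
E(z) = 1
o = 3/4 ≈ 0.75000
g = 11/4 (g = 1*(3/4) + 2 = 3/4 + 2 = 11/4 ≈ 2.7500)
g**2 = (11/4)**2 = 121/16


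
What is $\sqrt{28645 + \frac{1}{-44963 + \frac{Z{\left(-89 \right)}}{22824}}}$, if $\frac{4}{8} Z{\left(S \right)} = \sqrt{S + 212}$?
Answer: $\frac{\sqrt{14698258109208 - 28645 \sqrt{123}}}{\sqrt{513117756 - \sqrt{123}}} \approx 169.25$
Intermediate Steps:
$Z{\left(S \right)} = 2 \sqrt{212 + S}$ ($Z{\left(S \right)} = 2 \sqrt{S + 212} = 2 \sqrt{212 + S}$)
$\sqrt{28645 + \frac{1}{-44963 + \frac{Z{\left(-89 \right)}}{22824}}} = \sqrt{28645 + \frac{1}{-44963 + \frac{2 \sqrt{212 - 89}}{22824}}} = \sqrt{28645 + \frac{1}{-44963 + 2 \sqrt{123} \cdot \frac{1}{22824}}} = \sqrt{28645 + \frac{1}{-44963 + \frac{\sqrt{123}}{11412}}}$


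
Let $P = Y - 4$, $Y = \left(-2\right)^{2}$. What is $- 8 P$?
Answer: $0$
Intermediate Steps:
$Y = 4$
$P = 0$ ($P = 4 - 4 = 0$)
$- 8 P = \left(-8\right) 0 = 0$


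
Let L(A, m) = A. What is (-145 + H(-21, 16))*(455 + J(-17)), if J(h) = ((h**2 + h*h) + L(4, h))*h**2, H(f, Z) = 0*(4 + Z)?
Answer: -24454685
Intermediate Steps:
H(f, Z) = 0
J(h) = h**2*(4 + 2*h**2) (J(h) = ((h**2 + h*h) + 4)*h**2 = ((h**2 + h**2) + 4)*h**2 = (2*h**2 + 4)*h**2 = (4 + 2*h**2)*h**2 = h**2*(4 + 2*h**2))
(-145 + H(-21, 16))*(455 + J(-17)) = (-145 + 0)*(455 + 2*(-17)**2*(2 + (-17)**2)) = -145*(455 + 2*289*(2 + 289)) = -145*(455 + 2*289*291) = -145*(455 + 168198) = -145*168653 = -24454685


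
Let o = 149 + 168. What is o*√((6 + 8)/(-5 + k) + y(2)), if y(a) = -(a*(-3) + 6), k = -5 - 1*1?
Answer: 317*I*√154/11 ≈ 357.62*I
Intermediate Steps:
k = -6 (k = -5 - 1 = -6)
y(a) = -6 + 3*a (y(a) = -(-3*a + 6) = -(6 - 3*a) = -6 + 3*a)
o = 317
o*√((6 + 8)/(-5 + k) + y(2)) = 317*√((6 + 8)/(-5 - 6) + (-6 + 3*2)) = 317*√(14/(-11) + (-6 + 6)) = 317*√(14*(-1/11) + 0) = 317*√(-14/11 + 0) = 317*√(-14/11) = 317*(I*√154/11) = 317*I*√154/11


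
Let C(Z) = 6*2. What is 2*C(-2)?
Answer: 24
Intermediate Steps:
C(Z) = 12
2*C(-2) = 2*12 = 24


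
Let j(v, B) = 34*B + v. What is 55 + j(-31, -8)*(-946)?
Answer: 286693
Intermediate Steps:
j(v, B) = v + 34*B
55 + j(-31, -8)*(-946) = 55 + (-31 + 34*(-8))*(-946) = 55 + (-31 - 272)*(-946) = 55 - 303*(-946) = 55 + 286638 = 286693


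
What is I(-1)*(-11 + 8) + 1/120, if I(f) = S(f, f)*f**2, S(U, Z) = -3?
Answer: 1081/120 ≈ 9.0083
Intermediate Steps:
I(f) = -3*f**2
I(-1)*(-11 + 8) + 1/120 = (-3*(-1)**2)*(-11 + 8) + 1/120 = -3*1*(-3) + 1/120 = -3*(-3) + 1/120 = 9 + 1/120 = 1081/120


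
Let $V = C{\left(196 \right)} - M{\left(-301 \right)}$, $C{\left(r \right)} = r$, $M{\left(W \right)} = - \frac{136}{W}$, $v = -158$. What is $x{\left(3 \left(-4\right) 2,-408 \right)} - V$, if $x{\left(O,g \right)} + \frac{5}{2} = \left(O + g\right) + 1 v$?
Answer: $- \frac{474405}{602} \approx -788.05$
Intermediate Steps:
$x{\left(O,g \right)} = - \frac{321}{2} + O + g$ ($x{\left(O,g \right)} = - \frac{5}{2} + \left(\left(O + g\right) + 1 \left(-158\right)\right) = - \frac{5}{2} - \left(158 - O - g\right) = - \frac{5}{2} + \left(-158 + O + g\right) = - \frac{321}{2} + O + g$)
$V = \frac{58860}{301}$ ($V = 196 - - \frac{136}{-301} = 196 - \left(-136\right) \left(- \frac{1}{301}\right) = 196 - \frac{136}{301} = \frac{58860}{301} \approx 195.55$)
$x{\left(3 \left(-4\right) 2,-408 \right)} - V = \left(- \frac{321}{2} + 3 \left(-4\right) 2 - 408\right) - \frac{58860}{301} = \left(- \frac{321}{2} - 24 - 408\right) - \frac{58860}{301} = - \frac{1185}{2} - \frac{58860}{301} = - \frac{474405}{602}$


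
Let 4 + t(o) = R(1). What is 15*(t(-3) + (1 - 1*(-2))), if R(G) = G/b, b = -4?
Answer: -75/4 ≈ -18.750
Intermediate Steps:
R(G) = -G/4 (R(G) = G/(-4) = G*(-¼) = -G/4)
t(o) = -17/4 (t(o) = -4 - ¼*1 = -4 - ¼ = -17/4)
15*(t(-3) + (1 - 1*(-2))) = 15*(-17/4 + (1 - 1*(-2))) = 15*(-17/4 + (1 + 2)) = 15*(-17/4 + 3) = 15*(-5/4) = -75/4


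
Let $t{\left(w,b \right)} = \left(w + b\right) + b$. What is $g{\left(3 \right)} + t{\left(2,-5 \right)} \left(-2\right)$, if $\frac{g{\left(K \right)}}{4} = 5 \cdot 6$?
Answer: $136$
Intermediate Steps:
$t{\left(w,b \right)} = w + 2 b$ ($t{\left(w,b \right)} = \left(b + w\right) + b = w + 2 b$)
$g{\left(K \right)} = 120$ ($g{\left(K \right)} = 4 \cdot 5 \cdot 6 = 4 \cdot 30 = 120$)
$g{\left(3 \right)} + t{\left(2,-5 \right)} \left(-2\right) = 120 + \left(2 + 2 \left(-5\right)\right) \left(-2\right) = 120 + \left(2 - 10\right) \left(-2\right) = 120 - -16 = 120 + 16 = 136$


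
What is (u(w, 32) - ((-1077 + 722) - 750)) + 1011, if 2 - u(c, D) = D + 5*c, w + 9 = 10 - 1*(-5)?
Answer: 2056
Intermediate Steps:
w = 6 (w = -9 + (10 - 1*(-5)) = -9 + (10 + 5) = -9 + 15 = 6)
u(c, D) = 2 - D - 5*c (u(c, D) = 2 - (D + 5*c) = 2 + (-D - 5*c) = 2 - D - 5*c)
(u(w, 32) - ((-1077 + 722) - 750)) + 1011 = ((2 - 1*32 - 5*6) - ((-1077 + 722) - 750)) + 1011 = ((2 - 32 - 30) - (-355 - 750)) + 1011 = (-60 - 1*(-1105)) + 1011 = (-60 + 1105) + 1011 = 1045 + 1011 = 2056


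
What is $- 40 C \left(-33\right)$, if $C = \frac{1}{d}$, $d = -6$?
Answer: $-220$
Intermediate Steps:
$C = - \frac{1}{6}$ ($C = \frac{1}{-6} = - \frac{1}{6} \approx -0.16667$)
$- 40 C \left(-33\right) = \left(-40\right) \left(- \frac{1}{6}\right) \left(-33\right) = \frac{20}{3} \left(-33\right) = -220$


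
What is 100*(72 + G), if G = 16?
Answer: 8800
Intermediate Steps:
100*(72 + G) = 100*(72 + 16) = 100*88 = 8800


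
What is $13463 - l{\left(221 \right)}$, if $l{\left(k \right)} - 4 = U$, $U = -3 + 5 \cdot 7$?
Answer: $13427$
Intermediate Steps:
$U = 32$ ($U = -3 + 35 = 32$)
$l{\left(k \right)} = 36$ ($l{\left(k \right)} = 4 + 32 = 36$)
$13463 - l{\left(221 \right)} = 13463 - 36 = 13427$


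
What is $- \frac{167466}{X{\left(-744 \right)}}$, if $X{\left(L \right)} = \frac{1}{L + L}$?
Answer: $249189408$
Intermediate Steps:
$X{\left(L \right)} = \frac{1}{2 L}$
$- \frac{167466}{X{\left(-744 \right)}} = - \frac{167466}{\frac{1}{2} \frac{1}{-744}} = - \frac{167466}{\frac{1}{2} \left(- \frac{1}{744}\right)} = - \frac{167466}{- \frac{1}{1488}} = \left(-167466\right) \left(-1488\right) = 249189408$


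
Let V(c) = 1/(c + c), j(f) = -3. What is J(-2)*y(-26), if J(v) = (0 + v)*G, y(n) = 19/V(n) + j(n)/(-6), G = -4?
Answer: -7900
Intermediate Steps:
V(c) = 1/(2*c)
y(n) = 1/2 + 38*n (y(n) = 19/((1/(2*n))) - 3/(-6) = 19*(2*n) - 3*(-1/6) = 38*n + 1/2 = 1/2 + 38*n)
J(v) = -4*v (J(v) = (0 + v)*(-4) = v*(-4) = -4*v)
J(-2)*y(-26) = (-4*(-2))*(1/2 + 38*(-26)) = 8*(1/2 - 988) = 8*(-1975/2) = -7900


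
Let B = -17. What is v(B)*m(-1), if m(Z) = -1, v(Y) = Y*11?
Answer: 187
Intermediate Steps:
v(Y) = 11*Y
v(B)*m(-1) = (11*(-17))*(-1) = -187*(-1) = 187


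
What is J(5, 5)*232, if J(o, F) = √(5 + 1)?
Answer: 232*√6 ≈ 568.28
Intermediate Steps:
J(o, F) = √6
J(5, 5)*232 = √6*232 = 232*√6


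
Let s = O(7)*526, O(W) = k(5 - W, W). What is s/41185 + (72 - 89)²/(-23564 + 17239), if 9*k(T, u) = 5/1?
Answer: -18097487/468891225 ≈ -0.038596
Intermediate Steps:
k(T, u) = 5/9 (k(T, u) = (5/1)/9 = (5*1)/9 = (⅑)*5 = 5/9)
O(W) = 5/9
s = 2630/9 (s = (5/9)*526 = 2630/9 ≈ 292.22)
s/41185 + (72 - 89)²/(-23564 + 17239) = (2630/9)/41185 + (72 - 89)²/(-23564 + 17239) = (2630/9)*(1/41185) + (-17)²/(-6325) = 526/74133 + 289*(-1/6325) = 526/74133 - 289/6325 = -18097487/468891225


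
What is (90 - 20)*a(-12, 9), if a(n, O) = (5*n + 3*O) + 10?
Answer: -1610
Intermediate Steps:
a(n, O) = 10 + 3*O + 5*n (a(n, O) = (3*O + 5*n) + 10 = 10 + 3*O + 5*n)
(90 - 20)*a(-12, 9) = (90 - 20)*(10 + 3*9 + 5*(-12)) = 70*(10 + 27 - 60) = 70*(-23) = -1610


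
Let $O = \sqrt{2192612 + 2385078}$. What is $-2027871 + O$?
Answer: $-2027871 + \sqrt{4577690} \approx -2.0257 \cdot 10^{6}$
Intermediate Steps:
$O = \sqrt{4577690} \approx 2139.6$
$-2027871 + O = -2027871 + \sqrt{4577690}$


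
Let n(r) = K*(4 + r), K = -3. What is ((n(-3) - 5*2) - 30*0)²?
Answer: 169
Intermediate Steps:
n(r) = -12 - 3*r (n(r) = -3*(4 + r) = -12 - 3*r)
((n(-3) - 5*2) - 30*0)² = (((-12 - 3*(-3)) - 5*2) - 30*0)² = (((-12 + 9) - 10) - 5*0)² = ((-3 - 10) + 0)² = (-13 + 0)² = (-13)² = 169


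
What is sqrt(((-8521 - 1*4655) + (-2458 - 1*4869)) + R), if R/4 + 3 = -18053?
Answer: 3*I*sqrt(10303) ≈ 304.51*I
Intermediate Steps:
R = -72224 (R = -12 + 4*(-18053) = -12 - 72212 = -72224)
sqrt(((-8521 - 1*4655) + (-2458 - 1*4869)) + R) = sqrt(((-8521 - 1*4655) + (-2458 - 1*4869)) - 72224) = sqrt(((-8521 - 4655) + (-2458 - 4869)) - 72224) = sqrt((-13176 - 7327) - 72224) = sqrt(-20503 - 72224) = sqrt(-92727) = 3*I*sqrt(10303)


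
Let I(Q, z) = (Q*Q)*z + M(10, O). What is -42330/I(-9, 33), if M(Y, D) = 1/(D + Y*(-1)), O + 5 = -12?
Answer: -114291/7217 ≈ -15.836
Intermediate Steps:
O = -17 (O = -5 - 12 = -17)
M(Y, D) = 1/(D - Y)
I(Q, z) = -1/27 + z*Q² (I(Q, z) = (Q*Q)*z + 1/(-17 - 1*10) = Q²*z + 1/(-17 - 10) = z*Q² + 1/(-27) = z*Q² - 1/27 = -1/27 + z*Q²)
-42330/I(-9, 33) = -42330/(-1/27 + 33*(-9)²) = -42330/(-1/27 + 33*81) = -42330/(-1/27 + 2673) = -42330/72170/27 = -42330*27/72170 = -114291/7217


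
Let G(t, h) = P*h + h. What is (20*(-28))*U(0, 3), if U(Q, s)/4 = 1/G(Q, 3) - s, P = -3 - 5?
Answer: 20480/3 ≈ 6826.7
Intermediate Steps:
P = -8
G(t, h) = -7*h (G(t, h) = -8*h + h = -7*h)
U(Q, s) = -4/21 - 4*s (U(Q, s) = 4*(1/(-7*3) - s) = 4*(1/(-21) - s) = 4*(-1/21 - s) = -4/21 - 4*s)
(20*(-28))*U(0, 3) = (20*(-28))*(-4/21 - 4*3) = -560*(-4/21 - 12) = -560*(-256/21) = 20480/3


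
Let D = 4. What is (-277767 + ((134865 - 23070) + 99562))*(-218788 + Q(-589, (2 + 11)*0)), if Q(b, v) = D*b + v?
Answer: 14686173040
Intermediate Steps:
Q(b, v) = v + 4*b (Q(b, v) = 4*b + v = v + 4*b)
(-277767 + ((134865 - 23070) + 99562))*(-218788 + Q(-589, (2 + 11)*0)) = (-277767 + ((134865 - 23070) + 99562))*(-218788 + ((2 + 11)*0 + 4*(-589))) = (-277767 + (111795 + 99562))*(-218788 + (13*0 - 2356)) = (-277767 + 211357)*(-218788 + (0 - 2356)) = -66410*(-218788 - 2356) = -66410*(-221144) = 14686173040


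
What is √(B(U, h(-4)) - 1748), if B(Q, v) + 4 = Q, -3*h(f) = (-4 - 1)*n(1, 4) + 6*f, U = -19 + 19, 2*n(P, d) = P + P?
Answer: 2*I*√438 ≈ 41.857*I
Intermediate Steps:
n(P, d) = P (n(P, d) = (P + P)/2 = (2*P)/2 = P)
U = 0
h(f) = 5/3 - 2*f (h(f) = -((-4 - 1)*1 + 6*f)/3 = -(-5*1 + 6*f)/3 = -(-5 + 6*f)/3 = 5/3 - 2*f)
B(Q, v) = -4 + Q
√(B(U, h(-4)) - 1748) = √((-4 + 0) - 1748) = √(-4 - 1748) = √(-1752) = 2*I*√438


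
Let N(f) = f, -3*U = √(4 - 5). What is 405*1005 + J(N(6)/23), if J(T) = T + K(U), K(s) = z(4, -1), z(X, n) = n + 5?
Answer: 9361673/23 ≈ 4.0703e+5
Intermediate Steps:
U = -I/3 (U = -√(4 - 5)/3 = -I/3 ≈ -0.33333*I)
z(X, n) = 5 + n
K(s) = 4 (K(s) = 5 - 1 = 4)
J(T) = 4 + T (J(T) = T + 4 = 4 + T)
405*1005 + J(N(6)/23) = 405*1005 + (4 + 6/23) = 407025 + (4 + 6*(1/23)) = 407025 + (4 + 6/23) = 407025 + 98/23 = 9361673/23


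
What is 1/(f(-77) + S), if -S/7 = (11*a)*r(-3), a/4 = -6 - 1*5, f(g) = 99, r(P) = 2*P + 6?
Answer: 1/99 ≈ 0.010101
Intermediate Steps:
r(P) = 6 + 2*P
a = -44 (a = 4*(-6 - 1*5) = 4*(-6 - 5) = 4*(-11) = -44)
S = 0 (S = -7*11*(-44)*(6 + 2*(-3)) = -(-3388)*(6 - 6) = -(-3388)*0 = -7*0 = 0)
1/(f(-77) + S) = 1/(99 + 0) = 1/99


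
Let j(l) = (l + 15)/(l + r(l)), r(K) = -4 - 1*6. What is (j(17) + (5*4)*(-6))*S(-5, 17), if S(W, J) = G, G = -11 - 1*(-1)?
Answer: 8080/7 ≈ 1154.3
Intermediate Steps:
G = -10 (G = -11 + 1 = -10)
S(W, J) = -10
r(K) = -10 (r(K) = -4 - 6 = -10)
j(l) = (15 + l)/(-10 + l) (j(l) = (l + 15)/(l - 10) = (15 + l)/(-10 + l))
(j(17) + (5*4)*(-6))*S(-5, 17) = ((15 + 17)/(-10 + 17) + (5*4)*(-6))*(-10) = (32/7 + 20*(-6))*(-10) = ((⅐)*32 - 120)*(-10) = (32/7 - 120)*(-10) = -808/7*(-10) = 8080/7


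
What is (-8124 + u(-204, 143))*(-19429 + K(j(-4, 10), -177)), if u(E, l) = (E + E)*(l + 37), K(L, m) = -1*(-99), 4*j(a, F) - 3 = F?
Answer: 1576632120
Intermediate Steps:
j(a, F) = ¾ + F/4
K(L, m) = 99
u(E, l) = 2*E*(37 + l) (u(E, l) = (2*E)*(37 + l) = 2*E*(37 + l))
(-8124 + u(-204, 143))*(-19429 + K(j(-4, 10), -177)) = (-8124 + 2*(-204)*(37 + 143))*(-19429 + 99) = (-8124 + 2*(-204)*180)*(-19330) = (-8124 - 73440)*(-19330) = -81564*(-19330) = 1576632120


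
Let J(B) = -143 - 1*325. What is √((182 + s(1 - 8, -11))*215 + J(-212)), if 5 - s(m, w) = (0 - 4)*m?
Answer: √33717 ≈ 183.62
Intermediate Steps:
s(m, w) = 5 + 4*m (s(m, w) = 5 - (0 - 4)*m = 5 - (-4)*m = 5 + 4*m)
J(B) = -468 (J(B) = -143 - 325 = -468)
√((182 + s(1 - 8, -11))*215 + J(-212)) = √((182 + (5 + 4*(1 - 8)))*215 - 468) = √((182 + (5 + 4*(-7)))*215 - 468) = √((182 + (5 - 28))*215 - 468) = √((182 - 23)*215 - 468) = √(159*215 - 468) = √(34185 - 468) = √33717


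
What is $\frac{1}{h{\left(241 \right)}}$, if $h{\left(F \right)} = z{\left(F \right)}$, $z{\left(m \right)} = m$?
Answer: $\frac{1}{241} \approx 0.0041494$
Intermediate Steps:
$h{\left(F \right)} = F$
$\frac{1}{h{\left(241 \right)}} = \frac{1}{241}$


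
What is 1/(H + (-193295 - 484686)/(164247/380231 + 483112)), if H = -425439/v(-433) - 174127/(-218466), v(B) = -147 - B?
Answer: -2869363925607854961/4270059041168460879406 ≈ -0.00067197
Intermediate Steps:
H = -23223539063/15620319 (H = -425439/(-147 - 1*(-433)) - 174127/(-218466) = -425439/(-147 + 433) - 174127*(-1/218466) = -425439/286 + 174127/218466 = -23223539063/15620319 ≈ -1486.8)
1/(H + (-193295 - 484686)/(164247/380231 + 483112)) = 1/(-23223539063/15620319 + (-193295 - 484686)/(164247/380231 + 483112)) = 1/(-23223539063/15620319 - 677981/(164247*(1/380231) + 483112)) = 1/(-23223539063/15620319 - 677981/(164247/380231 + 483112)) = 1/(-23223539063/15620319 - 677981/183694323119/380231) = 1/(-23223539063/15620319 - 677981*380231/183694323119) = 1/(-23223539063/15620319 - 257789393611/183694323119) = 1/(-4270059041168460879406/2869363925607854961) = -2869363925607854961/4270059041168460879406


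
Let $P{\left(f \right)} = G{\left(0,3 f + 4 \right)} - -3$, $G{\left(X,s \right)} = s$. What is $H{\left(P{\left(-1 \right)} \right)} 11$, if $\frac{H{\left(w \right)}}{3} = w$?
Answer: $132$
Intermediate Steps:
$P{\left(f \right)} = 7 + 3 f$ ($P{\left(f \right)} = \left(3 f + 4\right) - -3 = \left(4 + 3 f\right) + 3 = 7 + 3 f$)
$H{\left(w \right)} = 3 w$
$H{\left(P{\left(-1 \right)} \right)} 11 = 3 \left(7 + 3 \left(-1\right)\right) 11 = 3 \left(7 - 3\right) 11 = 3 \cdot 4 \cdot 11 = 12 \cdot 11 = 132$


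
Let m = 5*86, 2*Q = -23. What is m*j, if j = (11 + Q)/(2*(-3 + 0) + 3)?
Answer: 215/3 ≈ 71.667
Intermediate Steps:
Q = -23/2 (Q = (1/2)*(-23) = -23/2 ≈ -11.500)
j = 1/6 (j = (11 - 23/2)/(2*(-3 + 0) + 3) = -1/(2*(2*(-3) + 3)) = -1/(2*(-6 + 3)) = -1/2/(-3) = -1/2*(-1/3) = 1/6 ≈ 0.16667)
m = 430
m*j = 430*(1/6) = 215/3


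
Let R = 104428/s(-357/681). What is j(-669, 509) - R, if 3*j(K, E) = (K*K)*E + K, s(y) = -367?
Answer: 27868601748/367 ≈ 7.5936e+7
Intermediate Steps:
j(K, E) = K/3 + E*K²/3 (j(K, E) = ((K*K)*E + K)/3 = (K²*E + K)/3 = (E*K² + K)/3 = (K + E*K²)/3 = K/3 + E*K²/3)
R = -104428/367 (R = 104428/(-367) = 104428*(-1/367) = -104428/367 ≈ -284.54)
j(-669, 509) - R = (⅓)*(-669)*(1 + 509*(-669)) - 1*(-104428/367) = (⅓)*(-669)*(1 - 340521) + 104428/367 = (⅓)*(-669)*(-340520) + 104428/367 = 75935960 + 104428/367 = 27868601748/367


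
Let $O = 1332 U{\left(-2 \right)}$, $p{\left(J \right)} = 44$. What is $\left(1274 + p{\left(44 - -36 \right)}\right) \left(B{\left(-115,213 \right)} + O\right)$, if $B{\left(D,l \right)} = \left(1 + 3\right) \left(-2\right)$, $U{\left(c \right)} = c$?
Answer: $-3521696$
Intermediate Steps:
$O = -2664$ ($O = 1332 \left(-2\right) = -2664$)
$B{\left(D,l \right)} = -8$ ($B{\left(D,l \right)} = 4 \left(-2\right) = -8$)
$\left(1274 + p{\left(44 - -36 \right)}\right) \left(B{\left(-115,213 \right)} + O\right) = \left(1274 + 44\right) \left(-8 - 2664\right) = 1318 \left(-2672\right) = -3521696$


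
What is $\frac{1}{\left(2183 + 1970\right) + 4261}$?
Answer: $\frac{1}{8414} \approx 0.00011885$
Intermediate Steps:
$\frac{1}{\left(2183 + 1970\right) + 4261} = \frac{1}{4153 + 4261} = \frac{1}{8414}$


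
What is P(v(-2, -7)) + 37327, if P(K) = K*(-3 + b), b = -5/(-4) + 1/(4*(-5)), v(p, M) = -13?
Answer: 186752/5 ≈ 37350.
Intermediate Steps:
b = 6/5 (b = -5*(-¼) + (¼)*(-⅕) = 5/4 - 1/20 = 6/5 ≈ 1.2000)
P(K) = -9*K/5 (P(K) = K*(-3 + 6/5) = K*(-9/5) = -9*K/5)
P(v(-2, -7)) + 37327 = -9/5*(-13) + 37327 = 117/5 + 37327 = 186752/5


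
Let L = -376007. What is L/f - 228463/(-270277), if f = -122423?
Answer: 18513595684/4726874453 ≈ 3.9167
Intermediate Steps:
L/f - 228463/(-270277) = -376007/(-122423) - 228463/(-270277) = -376007*(-1/122423) - 228463*(-1/270277) = 376007/122423 + 228463/270277 = 18513595684/4726874453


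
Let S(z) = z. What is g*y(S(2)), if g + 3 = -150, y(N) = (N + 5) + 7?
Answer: -2142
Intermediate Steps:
y(N) = 12 + N (y(N) = (5 + N) + 7 = 12 + N)
g = -153 (g = -3 - 150 = -153)
g*y(S(2)) = -153*(12 + 2) = -153*14 = -2142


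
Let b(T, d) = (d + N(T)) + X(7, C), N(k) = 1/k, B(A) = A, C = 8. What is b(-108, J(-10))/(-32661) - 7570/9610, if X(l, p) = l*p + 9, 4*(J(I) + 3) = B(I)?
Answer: -2676407141/3389819868 ≈ -0.78954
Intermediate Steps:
J(I) = -3 + I/4
X(l, p) = 9 + l*p
b(T, d) = 65 + d + 1/T (b(T, d) = (d + 1/T) + (9 + 7*8) = (d + 1/T) + (9 + 56) = (d + 1/T) + 65 = 65 + d + 1/T)
b(-108, J(-10))/(-32661) - 7570/9610 = (65 + (-3 + (¼)*(-10)) + 1/(-108))/(-32661) - 7570/9610 = (65 + (-3 - 5/2) - 1/108)*(-1/32661) - 7570*1/9610 = (65 - 11/2 - 1/108)*(-1/32661) - 757/961 = (6425/108)*(-1/32661) - 757/961 = -6425/3527388 - 757/961 = -2676407141/3389819868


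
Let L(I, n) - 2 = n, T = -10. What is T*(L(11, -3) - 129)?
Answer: 1300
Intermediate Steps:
L(I, n) = 2 + n
T*(L(11, -3) - 129) = -10*((2 - 3) - 129) = -10*(-1 - 129) = -10*(-130) = 1300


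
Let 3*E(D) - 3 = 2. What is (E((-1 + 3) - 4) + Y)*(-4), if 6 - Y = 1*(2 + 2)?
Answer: -44/3 ≈ -14.667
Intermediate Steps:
E(D) = 5/3 (E(D) = 1 + (⅓)*2 = 1 + ⅔ = 5/3)
Y = 2 (Y = 6 - (2 + 2) = 6 - 4 = 2)
(E((-1 + 3) - 4) + Y)*(-4) = (5/3 + 2)*(-4) = (11/3)*(-4) = -44/3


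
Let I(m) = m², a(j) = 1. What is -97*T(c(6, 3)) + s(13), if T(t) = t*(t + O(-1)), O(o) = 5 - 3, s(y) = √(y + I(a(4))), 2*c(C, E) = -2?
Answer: 97 + √14 ≈ 100.74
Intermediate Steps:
c(C, E) = -1 (c(C, E) = (½)*(-2) = -1)
s(y) = √(1 + y) (s(y) = √(y + 1²) = √(y + 1) = √(1 + y))
O(o) = 2
T(t) = t*(2 + t) (T(t) = t*(t + 2) = t*(2 + t))
-97*T(c(6, 3)) + s(13) = -(-97)*(2 - 1) + √(1 + 13) = -(-97) + √14 = -97*(-1) + √14 = 97 + √14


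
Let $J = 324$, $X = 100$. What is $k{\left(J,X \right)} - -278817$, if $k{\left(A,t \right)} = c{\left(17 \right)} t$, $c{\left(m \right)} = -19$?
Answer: $276917$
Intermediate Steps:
$k{\left(A,t \right)} = - 19 t$
$k{\left(J,X \right)} - -278817 = \left(-19\right) 100 - -278817 = -1900 + 278817 = 276917$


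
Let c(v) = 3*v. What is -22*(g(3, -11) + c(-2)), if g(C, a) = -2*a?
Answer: -352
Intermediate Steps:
-22*(g(3, -11) + c(-2)) = -22*(-2*(-11) + 3*(-2)) = -22*(22 - 6) = -22*16 = -352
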